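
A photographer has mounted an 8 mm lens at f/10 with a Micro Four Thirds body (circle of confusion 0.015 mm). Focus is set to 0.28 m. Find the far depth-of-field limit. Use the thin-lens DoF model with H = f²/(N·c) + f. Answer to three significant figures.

0.772 m

Hyperfocal distance H = f²/(N·c) + f = 8²/(10 × 0.015) + 8 = 64/0.15 + 8 ≈ 434.7 mm ≈ 0.435 m.
Far limit Df = s·(H − f)/(H − s) = 280 × (434.7 − 8) / (434.7 − 280) = 280 × 426.7 / 154.7 ≈ 772.41 mm ≈ 0.772 m.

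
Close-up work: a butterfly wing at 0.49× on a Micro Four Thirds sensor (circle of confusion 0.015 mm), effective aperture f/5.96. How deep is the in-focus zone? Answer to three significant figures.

0.745 mm

At magnification m, DoF ≈ 2·N_eff·c/m² = 2 × 5.96 × 0.015 / 0.49² = 0.1788 / 0.2401 ≈ 0.745 mm.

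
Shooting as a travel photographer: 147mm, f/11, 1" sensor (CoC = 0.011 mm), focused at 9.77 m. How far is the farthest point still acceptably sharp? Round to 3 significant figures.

10.3 m

Hyperfocal distance H = f²/(N·c) + f = 147²/(11 × 0.011) + 147 = 21609/0.121 + 147 ≈ 178733.8 mm ≈ 178.7 m.
Far limit Df = s·(H − f)/(H − s) = 9770 × (178733.8 − 147) / (178733.8 − 9770) = 9770 × 178586.8 / 168963.8 ≈ 10326 mm ≈ 10.3 m.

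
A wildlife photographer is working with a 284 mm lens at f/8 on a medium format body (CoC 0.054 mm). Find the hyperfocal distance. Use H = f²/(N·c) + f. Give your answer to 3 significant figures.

Hyperfocal distance H = f²/(N·c) + f = 284²/(8 × 0.054) + 284 = 80656/0.432 + 284 ≈ 186987.7 mm ≈ 187 m.

187 m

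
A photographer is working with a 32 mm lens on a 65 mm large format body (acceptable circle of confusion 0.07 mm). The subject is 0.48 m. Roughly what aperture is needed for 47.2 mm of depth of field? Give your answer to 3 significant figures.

f/1.60

Write h = H − f = f²/(N·c). The thin-lens limits are Dn = s·h/(h + (s−f)) and Df = s·h/(h − (s−f)), so DoF = Df − Dn = 2·s·(s−f)·h / (h² − (s−f)²).
That is a quadratic in h: DoF·h² − 2·s·(s−f)·h − DoF·(s−f)² = 0 ⇒ h = (s−f)·(s + √(s² + DoF²)) / DoF = 448 × (480 + √(480² + 47.2²)) / 47.2 = 448 × (480 + 482.315) / 47.2 ≈ 9133.8 mm.
Then N = f²/(c·h) = 32² / (0.07 × 9133.8) = 1024 / 639.37 ≈ 1.60.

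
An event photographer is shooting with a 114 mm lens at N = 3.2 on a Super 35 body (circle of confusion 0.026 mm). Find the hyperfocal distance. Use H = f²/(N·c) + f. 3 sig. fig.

156 m

Hyperfocal distance H = f²/(N·c) + f = 114²/(3.2 × 0.026) + 114 = 12996/0.0832 + 114 ≈ 156315.9 mm ≈ 156 m.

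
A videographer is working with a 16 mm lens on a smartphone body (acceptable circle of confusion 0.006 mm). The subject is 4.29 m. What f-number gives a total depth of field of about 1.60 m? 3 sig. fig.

Write h = H − f = f²/(N·c). The thin-lens limits are Dn = s·h/(h + (s−f)) and Df = s·h/(h − (s−f)), so DoF = Df − Dn = 2·s·(s−f)·h / (h² − (s−f)²).
That is a quadratic in h: DoF·h² − 2·s·(s−f)·h − DoF·(s−f)² = 0 ⇒ h = (s−f)·(s + √(s² + DoF²)) / DoF = 4274 × (4290 + √(4290² + 1600²)) / 1600 = 4274 × (4290 + 4578.66) / 1600 ≈ 23690 mm.
Then N = f²/(c·h) = 16² / (0.006 × 23690) = 256 / 142.14 ≈ 1.80.

f/1.80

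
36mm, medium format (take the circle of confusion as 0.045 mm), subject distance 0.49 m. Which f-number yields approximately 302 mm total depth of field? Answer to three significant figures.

f/18

Write h = H − f = f²/(N·c). The thin-lens limits are Dn = s·h/(h + (s−f)) and Df = s·h/(h − (s−f)), so DoF = Df − Dn = 2·s·(s−f)·h / (h² − (s−f)²).
That is a quadratic in h: DoF·h² − 2·s·(s−f)·h − DoF·(s−f)² = 0 ⇒ h = (s−f)·(s + √(s² + DoF²)) / DoF = 454 × (490 + √(490² + 302²)) / 302 = 454 × (490 + 575.590) / 302 ≈ 1601.9 mm.
Then N = f²/(c·h) = 36² / (0.045 × 1601.9) = 1296 / 72.086 ≈ 18.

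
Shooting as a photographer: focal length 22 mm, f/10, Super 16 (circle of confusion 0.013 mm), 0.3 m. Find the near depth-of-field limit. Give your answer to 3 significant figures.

Hyperfocal distance H = f²/(N·c) + f = 22²/(10 × 0.013) + 22 = 484/0.13 + 22 ≈ 3745.1 mm ≈ 3.745 m.
Near limit Dn = s·(H − f)/(H + s − 2f) = 300 × (3745.1 − 22) / (3745.1 + 300 − 2 × 22) = 300 × 3723.1 / 4001.1 ≈ 279.16 mm.

279 mm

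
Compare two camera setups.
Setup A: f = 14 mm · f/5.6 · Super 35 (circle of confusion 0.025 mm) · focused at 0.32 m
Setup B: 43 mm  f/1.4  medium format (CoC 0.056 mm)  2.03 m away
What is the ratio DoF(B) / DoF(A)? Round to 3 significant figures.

Setup A: H = 14²/(5.6×0.025) + 14 ≈ 1414.0 mm; DoF = Df − Dn = 409.51 − 262.60 ≈ 146.91 mm.
Setup B: H = 43²/(1.4×0.056) + 43 ≈ 23627.2 mm; DoF = Df − Dn = 2216.77 − 1872.26 ≈ 344.51 mm.
Ratio = 344.51 / 146.91 ≈ 2.35.

2.35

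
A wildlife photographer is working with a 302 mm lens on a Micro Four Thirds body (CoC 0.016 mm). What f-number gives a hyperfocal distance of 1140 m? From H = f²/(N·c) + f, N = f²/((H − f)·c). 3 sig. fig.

f/5

Rearrange H = f²/(N·c) + f for N: N = f² / ((H − f)·c).
N = 302² / ((1140000 − 302) × 0.016) = 91204 / 18235 ≈ 5.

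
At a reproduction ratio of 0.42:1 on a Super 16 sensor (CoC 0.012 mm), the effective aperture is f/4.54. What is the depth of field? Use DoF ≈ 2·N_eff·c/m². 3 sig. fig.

0.618 mm

At magnification m, DoF ≈ 2·N_eff·c/m² = 2 × 4.54 × 0.012 / 0.42² = 0.109 / 0.1764 ≈ 0.618 mm.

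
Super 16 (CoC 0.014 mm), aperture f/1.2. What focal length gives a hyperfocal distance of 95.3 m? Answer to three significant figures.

From H = f²/(N·c) + f, with f ≪ H: f ≈ √(H·N·c) = √(95300 × 1.2 × 0.014) = √1601.0 ≈ 40.01 mm.
The +f correction barely moves this — solving exactly, f² + N·c·f − N·c·H = 0 ⇒ f = (−N·c + √((N·c)² + 4·N·c·H))/2 = (−0.0168 + √6404.2)/2 ≈ 40.005 mm, so f ≈ 40.0 mm.

40.0 mm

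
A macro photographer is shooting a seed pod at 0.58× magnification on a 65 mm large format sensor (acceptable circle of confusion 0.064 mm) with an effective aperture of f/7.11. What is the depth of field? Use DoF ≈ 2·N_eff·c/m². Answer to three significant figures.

2.71 mm

At magnification m, DoF ≈ 2·N_eff·c/m² = 2 × 7.11 × 0.064 / 0.58² = 0.9101 / 0.3364 ≈ 2.71 mm.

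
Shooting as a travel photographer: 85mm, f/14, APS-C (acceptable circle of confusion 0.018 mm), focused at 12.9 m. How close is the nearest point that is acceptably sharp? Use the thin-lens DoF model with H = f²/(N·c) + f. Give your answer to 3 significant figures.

8.92 m

Hyperfocal distance H = f²/(N·c) + f = 85²/(14 × 0.018) + 85 = 7225/0.252 + 85 ≈ 28755.6 mm ≈ 28.76 m.
Near limit Dn = s·(H − f)/(H + s − 2f) = 12900 × (28755.6 − 85) / (28755.6 + 12900 − 2 × 85) = 12900 × 28670.6 / 41485.6 ≈ 8915.2 mm ≈ 8.92 m.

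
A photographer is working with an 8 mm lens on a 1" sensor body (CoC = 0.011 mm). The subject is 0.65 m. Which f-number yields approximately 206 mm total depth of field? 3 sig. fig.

Write h = H − f = f²/(N·c). The thin-lens limits are Dn = s·h/(h + (s−f)) and Df = s·h/(h − (s−f)), so DoF = Df − Dn = 2·s·(s−f)·h / (h² − (s−f)²).
That is a quadratic in h: DoF·h² − 2·s·(s−f)·h − DoF·(s−f)² = 0 ⇒ h = (s−f)·(s + √(s² + DoF²)) / DoF = 642 × (650 + √(650² + 206²)) / 206 = 642 × (650 + 681.862) / 206 ≈ 4150.8 mm.
Then N = f²/(c·h) = 8² / (0.011 × 4150.8) = 64 / 45.658 ≈ 1.40.

f/1.40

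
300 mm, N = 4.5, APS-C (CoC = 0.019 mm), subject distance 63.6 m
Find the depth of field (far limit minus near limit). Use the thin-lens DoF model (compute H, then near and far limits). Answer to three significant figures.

Hyperfocal distance H = f²/(N·c) + f = 300²/(4.5 × 0.019) + 300 = 90000/0.0855 + 300 ≈ 1052931.6 mm ≈ 1053 m.
Near limit Dn = s·(H − f)/(H + s − 2f) = 63600 × (1052931.6 − 300) / (1052931.6 + 63600 − 2 × 300) = 63600 × 1052631.6 / 1115931.6 ≈ 59992.4 mm.
Far limit Df = s·(H − f)/(H − s) = 63600 × (1052931.6 − 300) / (1052931.6 − 63600) = 63600 × 1052631.6 / 989331.6 ≈ 67669.3 mm.
Depth of field = Df − Dn = 67669.3 − 59992.4 ≈ 7676.9 mm ≈ 7.68 m.

7.68 m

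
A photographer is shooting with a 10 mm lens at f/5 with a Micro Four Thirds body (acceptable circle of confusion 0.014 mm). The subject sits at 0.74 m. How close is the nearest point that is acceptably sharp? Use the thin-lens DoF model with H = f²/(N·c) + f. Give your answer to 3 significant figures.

490 mm

Hyperfocal distance H = f²/(N·c) + f = 10²/(5 × 0.014) + 10 = 100/0.07 + 10 ≈ 1438.6 mm ≈ 1.439 m.
Near limit Dn = s·(H − f)/(H + s − 2f) = 740 × (1438.6 − 10) / (1438.6 + 740 − 2 × 10) = 740 × 1428.6 / 2158.6 ≈ 489.74 mm.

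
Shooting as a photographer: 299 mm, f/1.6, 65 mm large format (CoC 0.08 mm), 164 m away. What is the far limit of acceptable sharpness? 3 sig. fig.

Hyperfocal distance H = f²/(N·c) + f = 299²/(1.6 × 0.08) + 299 = 89401/0.128 + 299 ≈ 698744.3 mm ≈ 698.7 m.
Far limit Df = s·(H − f)/(H − s) = 164000 × (698744.3 − 299) / (698744.3 − 164000) = 164000 × 698445.3 / 534744.3 ≈ 214205 mm ≈ 214 m.

214 m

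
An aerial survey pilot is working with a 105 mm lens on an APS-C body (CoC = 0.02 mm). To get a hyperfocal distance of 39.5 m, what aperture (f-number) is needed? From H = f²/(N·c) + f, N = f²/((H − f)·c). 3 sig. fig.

Rearrange H = f²/(N·c) + f for N: N = f² / ((H − f)·c).
N = 105² / ((39500 − 105) × 0.02) = 11025 / 787.9 ≈ 14.

f/14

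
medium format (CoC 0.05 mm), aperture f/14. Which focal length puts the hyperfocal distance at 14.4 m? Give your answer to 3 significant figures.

100 mm

From H = f²/(N·c) + f, with f ≪ H: f ≈ √(H·N·c) = √(14400 × 14 × 0.05) = √10080 ≈ 100.4 mm.
The +f correction barely moves this — solving exactly, f² + N·c·f − N·c·H = 0 ⇒ f = (−N·c + √((N·c)² + 4·N·c·H))/2 = (−0.7 + √40320)/2 ≈ 100.05 mm, so f ≈ 100 mm.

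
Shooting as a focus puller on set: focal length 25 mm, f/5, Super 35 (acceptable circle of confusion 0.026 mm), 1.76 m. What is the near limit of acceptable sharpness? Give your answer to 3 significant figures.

Hyperfocal distance H = f²/(N·c) + f = 25²/(5 × 0.026) + 25 = 625/0.13 + 25 ≈ 4832.7 mm ≈ 4.833 m.
Near limit Dn = s·(H − f)/(H + s − 2f) = 1760 × (4832.7 − 25) / (4832.7 + 1760 − 2 × 25) = 1760 × 4807.7 / 6542.7 ≈ 1293.3 mm ≈ 1.29 m.

1.29 m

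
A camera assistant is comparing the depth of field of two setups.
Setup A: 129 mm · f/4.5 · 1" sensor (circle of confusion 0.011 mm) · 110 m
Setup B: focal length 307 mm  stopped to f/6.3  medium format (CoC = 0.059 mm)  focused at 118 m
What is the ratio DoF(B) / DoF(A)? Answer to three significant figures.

Setup A: H = 129²/(4.5×0.011) + 129 ≈ 336310.8 mm; DoF = Df − Dn = 163404 − 82905 ≈ 80499 mm.
Setup B: H = 307²/(6.3×0.059) + 307 ≈ 253869.0 mm; DoF = Df − Dn = 220214 − 80592 ≈ 139622 mm.
Ratio = 139622 / 80499 ≈ 1.73.

1.73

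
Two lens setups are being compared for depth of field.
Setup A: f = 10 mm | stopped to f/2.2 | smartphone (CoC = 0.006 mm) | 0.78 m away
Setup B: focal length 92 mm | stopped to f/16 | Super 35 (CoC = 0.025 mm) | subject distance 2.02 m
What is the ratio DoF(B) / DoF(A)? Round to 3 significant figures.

Setup A: H = 10²/(2.2×0.006) + 10 ≈ 7585.8 mm; DoF = Df − Dn = 868.25 − 708.04 ≈ 160.21 mm.
Setup B: H = 92²/(16×0.025) + 92 ≈ 21252.0 mm; DoF = Df − Dn = 2222.50 − 1851.32 ≈ 371.18 mm.
Ratio = 371.18 / 160.21 ≈ 2.32.

2.32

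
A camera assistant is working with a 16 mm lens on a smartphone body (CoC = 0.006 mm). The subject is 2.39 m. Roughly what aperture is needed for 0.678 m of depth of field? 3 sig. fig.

f/2.50

Write h = H − f = f²/(N·c). The thin-lens limits are Dn = s·h/(h + (s−f)) and Df = s·h/(h − (s−f)), so DoF = Df − Dn = 2·s·(s−f)·h / (h² − (s−f)²).
That is a quadratic in h: DoF·h² − 2·s·(s−f)·h − DoF·(s−f)² = 0 ⇒ h = (s−f)·(s + √(s² + DoF²)) / DoF = 2374 × (2390 + √(2390² + 678²)) / 678 = 2374 × (2390 + 2484.31) / 678 ≈ 17067 mm.
Then N = f²/(c·h) = 16² / (0.006 × 17067) = 256 / 102.40 ≈ 2.50.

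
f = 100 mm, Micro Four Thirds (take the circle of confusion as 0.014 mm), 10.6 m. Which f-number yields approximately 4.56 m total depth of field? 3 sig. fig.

Write h = H − f = f²/(N·c). The thin-lens limits are Dn = s·h/(h + (s−f)) and Df = s·h/(h − (s−f)), so DoF = Df − Dn = 2·s·(s−f)·h / (h² − (s−f)²).
That is a quadratic in h: DoF·h² − 2·s·(s−f)·h − DoF·(s−f)² = 0 ⇒ h = (s−f)·(s + √(s² + DoF²)) / DoF = 10500 × (10600 + √(10600² + 4560²)) / 4560 = 10500 × (10600 + 11539.2) / 4560 ≈ 50978 mm.
Then N = f²/(c·h) = 100² / (0.014 × 50978) = 10000 / 713.70 ≈ 14.

f/14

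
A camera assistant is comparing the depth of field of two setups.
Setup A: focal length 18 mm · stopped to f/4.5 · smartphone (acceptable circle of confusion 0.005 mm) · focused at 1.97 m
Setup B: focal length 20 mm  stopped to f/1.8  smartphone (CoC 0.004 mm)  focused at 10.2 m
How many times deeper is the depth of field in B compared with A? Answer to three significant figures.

Setup A: H = 18²/(4.5×0.005) + 18 ≈ 14418.0 mm; DoF = Df − Dn = 2278.92 − 1734.83 ≈ 544.09 mm.
Setup B: H = 20²/(1.8×0.004) + 20 ≈ 55575.6 mm; DoF = Df − Dn = 12488.4 − 8620.4 ≈ 3868.0 mm.
Ratio = 3868.0 / 544.09 ≈ 7.11.

7.11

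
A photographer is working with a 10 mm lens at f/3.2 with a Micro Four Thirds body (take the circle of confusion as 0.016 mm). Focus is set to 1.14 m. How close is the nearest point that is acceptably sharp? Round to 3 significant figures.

Hyperfocal distance H = f²/(N·c) + f = 10²/(3.2 × 0.016) + 10 = 100/0.0512 + 10 ≈ 1963.1 mm ≈ 1.963 m.
Near limit Dn = s·(H − f)/(H + s − 2f) = 1140 × (1963.1 − 10) / (1963.1 + 1140 − 2 × 10) = 1140 × 1953.1 / 3083.1 ≈ 722.18 mm ≈ 0.722 m.

0.722 m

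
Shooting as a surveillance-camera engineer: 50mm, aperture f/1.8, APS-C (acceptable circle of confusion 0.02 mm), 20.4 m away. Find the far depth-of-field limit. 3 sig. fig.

Hyperfocal distance H = f²/(N·c) + f = 50²/(1.8 × 0.02) + 50 = 2500/0.036 + 50 ≈ 69494.4 mm ≈ 69.49 m.
Far limit Df = s·(H − f)/(H − s) = 20400 × (69494.4 − 50) / (69494.4 − 20400) = 20400 × 69444.4 / 49094.4 ≈ 28856 mm ≈ 28.9 m.

28.9 m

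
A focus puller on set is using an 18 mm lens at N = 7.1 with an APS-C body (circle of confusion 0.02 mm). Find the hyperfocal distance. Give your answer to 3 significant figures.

Hyperfocal distance H = f²/(N·c) + f = 18²/(7.1 × 0.02) + 18 = 324/0.142 + 18 ≈ 2299.7 mm ≈ 2.30 m.

2.30 m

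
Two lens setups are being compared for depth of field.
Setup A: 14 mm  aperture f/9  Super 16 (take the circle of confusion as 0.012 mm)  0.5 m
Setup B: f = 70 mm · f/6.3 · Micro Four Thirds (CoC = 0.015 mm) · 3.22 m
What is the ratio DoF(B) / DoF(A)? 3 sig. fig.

1.36

Setup A: H = 14²/(9×0.012) + 14 ≈ 1828.8 mm; DoF = Df − Dn = 682.87 − 394.39 ≈ 288.48 mm.
Setup B: H = 70²/(6.3×0.015) + 70 ≈ 51921.9 mm; DoF = Df − Dn = 3428.27 − 3035.59 ≈ 392.68 mm.
Ratio = 392.68 / 288.48 ≈ 1.36.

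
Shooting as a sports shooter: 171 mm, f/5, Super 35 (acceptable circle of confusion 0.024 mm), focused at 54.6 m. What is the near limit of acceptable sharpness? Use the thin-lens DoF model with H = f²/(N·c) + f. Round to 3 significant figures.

44.6 m

Hyperfocal distance H = f²/(N·c) + f = 171²/(5 × 0.024) + 171 = 29241/0.12 + 171 ≈ 243846.0 mm ≈ 243.8 m.
Near limit Dn = s·(H − f)/(H + s − 2f) = 54600 × (243846.0 − 171) / (243846.0 + 54600 − 2 × 171) = 54600 × 243675.0 / 298104.0 ≈ 44631 mm ≈ 44.6 m.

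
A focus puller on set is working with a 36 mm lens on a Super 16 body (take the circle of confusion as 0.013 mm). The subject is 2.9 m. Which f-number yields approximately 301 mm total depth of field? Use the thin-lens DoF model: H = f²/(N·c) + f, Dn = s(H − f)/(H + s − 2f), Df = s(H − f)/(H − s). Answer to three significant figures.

Write h = H − f = f²/(N·c). The thin-lens limits are Dn = s·h/(h + (s−f)) and Df = s·h/(h − (s−f)), so DoF = Df − Dn = 2·s·(s−f)·h / (h² − (s−f)²).
That is a quadratic in h: DoF·h² − 2·s·(s−f)·h − DoF·(s−f)² = 0 ⇒ h = (s−f)·(s + √(s² + DoF²)) / DoF = 2864 × (2900 + √(2900² + 301²)) / 301 = 2864 × (2900 + 2915.58) / 301 ≈ 55335 mm.
Then N = f²/(c·h) = 36² / (0.013 × 55335) = 1296 / 719.35 ≈ 1.80.

f/1.80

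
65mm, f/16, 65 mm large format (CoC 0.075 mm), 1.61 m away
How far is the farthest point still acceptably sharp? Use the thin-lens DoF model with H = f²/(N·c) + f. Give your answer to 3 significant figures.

2.87 m

Hyperfocal distance H = f²/(N·c) + f = 65²/(16 × 0.075) + 65 = 4225/1.2 + 65 ≈ 3585.8 mm ≈ 3.586 m.
Far limit Df = s·(H − f)/(H − s) = 1610 × (3585.8 − 65) / (3585.8 − 1610) = 1610 × 3520.8 / 1975.8 ≈ 2868.9 mm ≈ 2.87 m.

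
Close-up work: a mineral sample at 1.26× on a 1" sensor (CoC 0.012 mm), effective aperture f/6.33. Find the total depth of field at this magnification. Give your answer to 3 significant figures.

0.0957 mm

At magnification m, DoF ≈ 2·N_eff·c/m² = 2 × 6.33 × 0.012 / 1.26² = 0.1519 / 1.588 ≈ 0.0957 mm.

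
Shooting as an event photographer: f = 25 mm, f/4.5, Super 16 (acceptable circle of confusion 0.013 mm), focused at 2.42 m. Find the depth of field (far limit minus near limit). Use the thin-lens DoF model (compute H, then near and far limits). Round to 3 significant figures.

Hyperfocal distance H = f²/(N·c) + f = 25²/(4.5 × 0.013) + 25 = 625/0.0585 + 25 ≈ 10708.8 mm ≈ 10.71 m.
Near limit Dn = s·(H − f)/(H + s − 2f) = 2420 × (10708.8 − 25) / (10708.8 + 2420 − 2 × 25) = 2420 × 10683.8 / 13078.8 ≈ 1976.8 mm.
Far limit Df = s·(H − f)/(H − s) = 2420 × (10708.8 − 25) / (10708.8 − 2420) = 2420 × 10683.8 / 8288.8 ≈ 3119.2 mm.
Depth of field = Df − Dn = 3119.2 − 1976.8 ≈ 1142.4 mm ≈ 1.14 m.

1.14 m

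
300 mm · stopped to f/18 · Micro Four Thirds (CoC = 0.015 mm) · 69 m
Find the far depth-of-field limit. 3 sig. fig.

86.9 m

Hyperfocal distance H = f²/(N·c) + f = 300²/(18 × 0.015) + 300 = 90000/0.27 + 300 ≈ 333633.3 mm ≈ 333.6 m.
Far limit Df = s·(H − f)/(H − s) = 69000 × (333633.3 − 300) / (333633.3 − 69000) = 69000 × 333333.3 / 264633.3 ≈ 86913 mm ≈ 86.9 m.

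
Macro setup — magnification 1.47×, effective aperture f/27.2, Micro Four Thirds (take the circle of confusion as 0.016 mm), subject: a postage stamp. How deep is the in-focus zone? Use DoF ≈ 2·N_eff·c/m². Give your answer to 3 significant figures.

At magnification m, DoF ≈ 2·N_eff·c/m² = 2 × 27.2 × 0.016 / 1.47² = 0.8704 / 2.161 ≈ 0.403 mm.

0.403 mm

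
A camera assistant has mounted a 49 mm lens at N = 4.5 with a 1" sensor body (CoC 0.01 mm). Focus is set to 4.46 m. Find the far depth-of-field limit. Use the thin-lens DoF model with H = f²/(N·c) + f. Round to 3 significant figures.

Hyperfocal distance H = f²/(N·c) + f = 49²/(4.5 × 0.01) + 49 = 2401/0.045 + 49 ≈ 53404.6 mm ≈ 53.40 m.
Far limit Df = s·(H − f)/(H − s) = 4460 × (53404.6 − 49) / (53404.6 − 4460) = 4460 × 53355.6 / 48944.6 ≈ 4861.9 mm ≈ 4.86 m.

4.86 m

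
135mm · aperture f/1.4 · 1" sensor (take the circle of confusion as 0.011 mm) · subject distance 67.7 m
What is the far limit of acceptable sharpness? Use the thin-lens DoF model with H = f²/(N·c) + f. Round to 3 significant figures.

Hyperfocal distance H = f²/(N·c) + f = 135²/(1.4 × 0.011) + 135 = 18225/0.0154 + 135 ≈ 1183576.6 mm ≈ 1184 m.
Far limit Df = s·(H − f)/(H − s) = 67700 × (1183576.6 − 135) / (1183576.6 − 67700) = 67700 × 1183441.6 / 1115876.6 ≈ 71799 mm ≈ 71.8 m.

71.8 m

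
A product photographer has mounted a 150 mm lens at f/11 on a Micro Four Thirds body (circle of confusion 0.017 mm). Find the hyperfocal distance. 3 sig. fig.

120 m

Hyperfocal distance H = f²/(N·c) + f = 150²/(11 × 0.017) + 150 = 22500/0.187 + 150 ≈ 120470.9 mm ≈ 120 m.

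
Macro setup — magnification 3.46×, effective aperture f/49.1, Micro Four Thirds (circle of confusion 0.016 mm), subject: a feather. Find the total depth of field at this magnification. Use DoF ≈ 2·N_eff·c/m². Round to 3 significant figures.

At magnification m, DoF ≈ 2·N_eff·c/m² = 2 × 49.1 × 0.016 / 3.46² = 1.571 / 11.97 ≈ 0.131 mm.

0.131 mm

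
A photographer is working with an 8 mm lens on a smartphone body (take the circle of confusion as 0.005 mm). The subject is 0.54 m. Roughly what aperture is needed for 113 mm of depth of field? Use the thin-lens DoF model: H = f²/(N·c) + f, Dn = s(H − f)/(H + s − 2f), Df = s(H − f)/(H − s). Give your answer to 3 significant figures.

f/2.49

Write h = H − f = f²/(N·c). The thin-lens limits are Dn = s·h/(h + (s−f)) and Df = s·h/(h − (s−f)), so DoF = Df − Dn = 2·s·(s−f)·h / (h² − (s−f)²).
That is a quadratic in h: DoF·h² − 2·s·(s−f)·h − DoF·(s−f)² = 0 ⇒ h = (s−f)·(s + √(s² + DoF²)) / DoF = 532 × (540 + √(540² + 113²)) / 113 = 532 × (540 + 551.696) / 113 ≈ 5139.7 mm.
Then N = f²/(c·h) = 8² / (0.005 × 5139.7) = 64 / 25.698 ≈ 2.49.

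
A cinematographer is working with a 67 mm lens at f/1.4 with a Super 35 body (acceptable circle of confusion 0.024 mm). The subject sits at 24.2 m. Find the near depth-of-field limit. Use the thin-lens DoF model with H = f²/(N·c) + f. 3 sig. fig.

Hyperfocal distance H = f²/(N·c) + f = 67²/(1.4 × 0.024) + 67 = 4489/0.0336 + 67 ≈ 133668.2 mm ≈ 133.7 m.
Near limit Dn = s·(H − f)/(H + s − 2f) = 24200 × (133668.2 − 67) / (133668.2 + 24200 − 2 × 67) = 24200 × 133601.2 / 157734.2 ≈ 20497 mm ≈ 20.5 m.

20.5 m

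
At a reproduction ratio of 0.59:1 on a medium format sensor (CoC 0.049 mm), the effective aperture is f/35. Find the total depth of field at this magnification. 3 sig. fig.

9.85 mm

At magnification m, DoF ≈ 2·N_eff·c/m² = 2 × 35 × 0.049 / 0.59² = 3.43 / 0.3481 ≈ 9.85 mm.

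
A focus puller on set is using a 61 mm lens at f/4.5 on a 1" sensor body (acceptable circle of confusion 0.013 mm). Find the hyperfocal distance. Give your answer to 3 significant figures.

Hyperfocal distance H = f²/(N·c) + f = 61²/(4.5 × 0.013) + 61 = 3721/0.0585 + 61 ≈ 63667.8 mm ≈ 63.7 m.

63.7 m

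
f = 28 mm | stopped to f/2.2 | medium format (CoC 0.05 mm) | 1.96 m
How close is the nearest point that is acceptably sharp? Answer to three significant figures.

1.54 m

Hyperfocal distance H = f²/(N·c) + f = 28²/(2.2 × 0.05) + 28 = 784/0.11 + 28 ≈ 7155.3 mm ≈ 7.155 m.
Near limit Dn = s·(H − f)/(H + s − 2f) = 1960 × (7155.3 − 28) / (7155.3 + 1960 − 2 × 28) = 1960 × 7127.3 / 9059.3 ≈ 1542.0 mm ≈ 1.54 m.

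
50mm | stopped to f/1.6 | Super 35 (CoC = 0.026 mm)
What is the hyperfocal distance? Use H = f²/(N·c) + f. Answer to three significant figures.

60.1 m

Hyperfocal distance H = f²/(N·c) + f = 50²/(1.6 × 0.026) + 50 = 2500/0.0416 + 50 ≈ 60146.2 mm ≈ 60.1 m.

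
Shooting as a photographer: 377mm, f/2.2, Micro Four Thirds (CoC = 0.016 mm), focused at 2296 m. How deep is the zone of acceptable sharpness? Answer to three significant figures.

3860 m

Hyperfocal distance H = f²/(N·c) + f = 377²/(2.2 × 0.016) + 377 = 142129/0.0352 + 377 ≈ 4038132.7 mm ≈ 4038 m.
Near limit Dn = s·(H − f)/(H + s − 2f) = 2296000 × (4038132.7 − 377) / (4038132.7 + 2296000 − 2 × 377) = 2296000 × 4037755.7 / 6333378.7 ≈ 1463782 mm.
Far limit Df = s·(H − f)/(H − s) = 2296000 × (4038132.7 − 377) / (4038132.7 − 2296000) = 2296000 × 4037755.7 / 1742132.7 ≈ 5321459 mm.
Depth of field = Df − Dn = 5321459 − 1463782 ≈ 3857677 mm ≈ 3860 m.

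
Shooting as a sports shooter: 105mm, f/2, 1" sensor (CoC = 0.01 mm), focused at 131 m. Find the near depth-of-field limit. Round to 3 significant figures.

Hyperfocal distance H = f²/(N·c) + f = 105²/(2 × 0.01) + 105 = 11025/0.02 + 105 ≈ 551355.0 mm ≈ 551.4 m.
Near limit Dn = s·(H − f)/(H + s − 2f) = 131000 × (551355.0 − 105) / (551355.0 + 131000 − 2 × 105) = 131000 × 551250.0 / 682145.0 ≈ 105863 mm ≈ 106 m.

106 m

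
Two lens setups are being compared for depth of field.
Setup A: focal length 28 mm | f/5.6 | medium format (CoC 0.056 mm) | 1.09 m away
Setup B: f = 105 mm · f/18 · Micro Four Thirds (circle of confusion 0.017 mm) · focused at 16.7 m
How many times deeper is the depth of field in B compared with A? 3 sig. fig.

17.3

Setup A: H = 28²/(5.6×0.056) + 28 ≈ 2528.0 mm; DoF = Df − Dn = 1895.0 − 765.0 ≈ 1130.0 mm.
Setup B: H = 105²/(18×0.017) + 105 ≈ 36134.4 mm; DoF = Df − Dn = 30960 − 11434 ≈ 19526 mm.
Ratio = 19526 / 1130.0 ≈ 17.3.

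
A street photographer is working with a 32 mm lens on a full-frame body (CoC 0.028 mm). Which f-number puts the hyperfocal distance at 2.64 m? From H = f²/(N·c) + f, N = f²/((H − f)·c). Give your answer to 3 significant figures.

Rearrange H = f²/(N·c) + f for N: N = f² / ((H − f)·c).
N = 32² / ((2640 − 32) × 0.028) = 1024 / 73.02 ≈ 14.

f/14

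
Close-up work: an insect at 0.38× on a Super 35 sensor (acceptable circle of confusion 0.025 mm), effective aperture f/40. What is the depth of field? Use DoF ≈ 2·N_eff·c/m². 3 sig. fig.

13.9 mm

At magnification m, DoF ≈ 2·N_eff·c/m² = 2 × 40 × 0.025 / 0.38² = 2 / 0.1444 ≈ 13.9 mm.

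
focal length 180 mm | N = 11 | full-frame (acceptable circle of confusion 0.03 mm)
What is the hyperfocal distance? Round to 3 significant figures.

Hyperfocal distance H = f²/(N·c) + f = 180²/(11 × 0.03) + 180 = 32400/0.33 + 180 ≈ 98361.8 mm ≈ 98.4 m.

98.4 m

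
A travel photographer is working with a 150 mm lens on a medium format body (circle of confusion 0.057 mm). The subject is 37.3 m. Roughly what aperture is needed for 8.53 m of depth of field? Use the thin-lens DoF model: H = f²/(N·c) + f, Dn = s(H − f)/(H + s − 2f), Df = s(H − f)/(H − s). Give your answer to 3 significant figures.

f/1.20

Write h = H − f = f²/(N·c). The thin-lens limits are Dn = s·h/(h + (s−f)) and Df = s·h/(h − (s−f)), so DoF = Df − Dn = 2·s·(s−f)·h / (h² − (s−f)²).
That is a quadratic in h: DoF·h² − 2·s·(s−f)·h − DoF·(s−f)² = 0 ⇒ h = (s−f)·(s + √(s² + DoF²)) / DoF = 37150 × (37300 + √(37300² + 8530²)) / 8530 = 37150 × (37300 + 38262.9) / 8530 ≈ 329093 mm.
Then N = f²/(c·h) = 150² / (0.057 × 329093) = 22500 / 18758 ≈ 1.20.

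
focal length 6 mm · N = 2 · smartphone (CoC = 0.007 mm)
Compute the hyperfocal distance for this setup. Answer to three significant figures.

Hyperfocal distance H = f²/(N·c) + f = 6²/(2 × 0.007) + 6 = 36/0.014 + 6 ≈ 2577.4 mm ≈ 2.58 m.

2.58 m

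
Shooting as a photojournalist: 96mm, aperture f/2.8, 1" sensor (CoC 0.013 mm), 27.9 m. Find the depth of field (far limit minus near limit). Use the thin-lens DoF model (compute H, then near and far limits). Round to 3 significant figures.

6.20 m

Hyperfocal distance H = f²/(N·c) + f = 96²/(2.8 × 0.013) + 96 = 9216/0.0364 + 96 ≈ 253282.8 mm ≈ 253.3 m.
Near limit Dn = s·(H − f)/(H + s − 2f) = 27900 × (253282.8 − 96) / (253282.8 + 27900 − 2 × 96) = 27900 × 253186.8 / 280990.8 ≈ 25139.3 mm.
Far limit Df = s·(H − f)/(H − s) = 27900 × (253282.8 − 96) / (253282.8 − 27900) = 27900 × 253186.8 / 225382.8 ≈ 31341.8 mm.
Depth of field = Df − Dn = 31341.8 − 25139.3 ≈ 6202.5 mm ≈ 6.20 m.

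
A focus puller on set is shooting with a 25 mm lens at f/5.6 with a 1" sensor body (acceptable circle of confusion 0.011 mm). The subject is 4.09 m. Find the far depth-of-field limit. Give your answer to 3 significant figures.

Hyperfocal distance H = f²/(N·c) + f = 25²/(5.6 × 0.011) + 25 = 625/0.0616 + 25 ≈ 10171.1 mm ≈ 10.17 m.
Far limit Df = s·(H − f)/(H − s) = 4090 × (10171.1 − 25) / (10171.1 − 4090) = 4090 × 10146.1 / 6081.1 ≈ 6824.0 mm ≈ 6.82 m.

6.82 m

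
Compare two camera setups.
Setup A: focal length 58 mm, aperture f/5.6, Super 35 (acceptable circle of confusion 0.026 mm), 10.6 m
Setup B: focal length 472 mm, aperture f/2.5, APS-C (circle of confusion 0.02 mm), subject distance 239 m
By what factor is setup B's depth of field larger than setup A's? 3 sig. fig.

Setup A: H = 58²/(5.6×0.026) + 58 ≈ 23162.4 mm; DoF = Df − Dn = 19495 − 7279 ≈ 12216 mm.
Setup B: H = 472²/(2.5×0.02) + 472 ≈ 4456152.0 mm; DoF = Df − Dn = 252518 − 226856 ≈ 25662 mm.
Ratio = 25662 / 12216 ≈ 2.10.

2.10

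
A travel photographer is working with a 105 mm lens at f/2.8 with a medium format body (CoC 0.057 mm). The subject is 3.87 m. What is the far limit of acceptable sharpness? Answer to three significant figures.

Hyperfocal distance H = f²/(N·c) + f = 105²/(2.8 × 0.057) + 105 = 11025/0.1596 + 105 ≈ 69183.9 mm ≈ 69.18 m.
Far limit Df = s·(H − f)/(H − s) = 3870 × (69183.9 − 105) / (69183.9 − 3870) = 3870 × 69078.9 / 65313.9 ≈ 4093.1 mm ≈ 4.09 m.

4.09 m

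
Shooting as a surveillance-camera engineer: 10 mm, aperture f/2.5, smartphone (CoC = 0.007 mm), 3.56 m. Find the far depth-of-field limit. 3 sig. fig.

Hyperfocal distance H = f²/(N·c) + f = 10²/(2.5 × 0.007) + 10 = 100/0.0175 + 10 ≈ 5724.3 mm ≈ 5.724 m.
Far limit Df = s·(H − f)/(H − s) = 3560 × (5724.3 − 10) / (5724.3 − 3560) = 3560 × 5714.3 / 2164.3 ≈ 9399.3 mm ≈ 9.40 m.

9.40 m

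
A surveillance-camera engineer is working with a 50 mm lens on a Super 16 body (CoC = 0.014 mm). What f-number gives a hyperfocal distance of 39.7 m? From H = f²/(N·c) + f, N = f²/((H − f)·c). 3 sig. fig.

Rearrange H = f²/(N·c) + f for N: N = f² / ((H − f)·c).
N = 50² / ((39700 − 50) × 0.014) = 2500 / 555.1 ≈ 4.50.

f/4.50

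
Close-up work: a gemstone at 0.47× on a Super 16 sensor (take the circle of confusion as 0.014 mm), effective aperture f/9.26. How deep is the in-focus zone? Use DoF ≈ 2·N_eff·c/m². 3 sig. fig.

At magnification m, DoF ≈ 2·N_eff·c/m² = 2 × 9.26 × 0.014 / 0.47² = 0.2593 / 0.2209 ≈ 1.17 mm.

1.17 mm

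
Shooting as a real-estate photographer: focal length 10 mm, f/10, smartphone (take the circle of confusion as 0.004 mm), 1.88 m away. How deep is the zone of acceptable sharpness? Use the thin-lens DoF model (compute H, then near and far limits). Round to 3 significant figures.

Hyperfocal distance H = f²/(N·c) + f = 10²/(10 × 0.004) + 10 = 100/0.04 + 10 ≈ 2510.0 mm ≈ 2.510 m.
Near limit Dn = s·(H − f)/(H + s − 2f) = 1880 × (2510.0 − 10) / (2510.0 + 1880 − 2 × 10) = 1880 × 2500.0 / 4370.0 ≈ 1075.5 mm.
Far limit Df = s·(H − f)/(H − s) = 1880 × (2510.0 − 10) / (2510.0 − 1880) = 1880 × 2500.0 / 630.0 ≈ 7460.3 mm.
Depth of field = Df − Dn = 7460.3 − 1075.5 ≈ 6384.8 mm ≈ 6.38 m.

6.38 m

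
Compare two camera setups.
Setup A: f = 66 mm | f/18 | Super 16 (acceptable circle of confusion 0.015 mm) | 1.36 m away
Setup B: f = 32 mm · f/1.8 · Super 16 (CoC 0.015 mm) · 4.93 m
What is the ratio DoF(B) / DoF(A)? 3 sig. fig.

Setup A: H = 66²/(18×0.015) + 66 ≈ 16199.3 mm; DoF = Df − Dn = 1478.59 − 1259.02 ≈ 219.57 mm.
Setup B: H = 32²/(1.8×0.015) + 32 ≈ 37957.9 mm; DoF = Df − Dn = 5661.1 − 4366.1 ≈ 1295.0 mm.
Ratio = 1295.0 / 219.57 ≈ 5.90.

5.90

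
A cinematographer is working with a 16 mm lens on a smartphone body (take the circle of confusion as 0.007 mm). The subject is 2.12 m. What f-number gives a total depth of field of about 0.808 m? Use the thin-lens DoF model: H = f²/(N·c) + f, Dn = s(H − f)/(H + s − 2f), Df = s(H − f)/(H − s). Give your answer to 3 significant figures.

f/3.20

Write h = H − f = f²/(N·c). The thin-lens limits are Dn = s·h/(h + (s−f)) and Df = s·h/(h − (s−f)), so DoF = Df − Dn = 2·s·(s−f)·h / (h² − (s−f)²).
That is a quadratic in h: DoF·h² − 2·s·(s−f)·h − DoF·(s−f)² = 0 ⇒ h = (s−f)·(s + √(s² + DoF²)) / DoF = 2104 × (2120 + √(2120² + 808²)) / 808 = 2104 × (2120 + 2268.76) / 808 ≈ 11428 mm.
Then N = f²/(c·h) = 16² / (0.007 × 11428) = 256 / 79.997 ≈ 3.20.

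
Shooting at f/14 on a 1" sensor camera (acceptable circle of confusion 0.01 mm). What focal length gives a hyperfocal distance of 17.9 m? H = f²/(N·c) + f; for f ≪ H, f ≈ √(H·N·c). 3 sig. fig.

50.0 mm

From H = f²/(N·c) + f, with f ≪ H: f ≈ √(H·N·c) = √(17900 × 14 × 0.01) = √2506.0 ≈ 50.06 mm.
Exact: f² + N·c·f − N·c·H = 0 ⇒ f = (−N·c + √((N·c)² + 4·N·c·H))/2 = (−0.14 + √10024)/2 ≈ 49.990 mm ≈ 50.0 mm.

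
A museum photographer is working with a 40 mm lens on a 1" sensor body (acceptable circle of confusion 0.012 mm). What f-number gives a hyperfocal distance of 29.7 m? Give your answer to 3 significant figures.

Rearrange H = f²/(N·c) + f for N: N = f² / ((H − f)·c).
N = 40² / ((29700 − 40) × 0.012) = 1600 / 355.9 ≈ 4.50.

f/4.50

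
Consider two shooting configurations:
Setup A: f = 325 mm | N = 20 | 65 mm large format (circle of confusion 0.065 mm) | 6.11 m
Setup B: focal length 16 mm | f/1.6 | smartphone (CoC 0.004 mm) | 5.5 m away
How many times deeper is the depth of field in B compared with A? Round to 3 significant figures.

1.76

Setup A: H = 325²/(20×0.065) + 325 ≈ 81575.0 mm; DoF = Df − Dn = 6578.38 − 5703.88 ≈ 874.50 mm.
Setup B: H = 16²/(1.6×0.004) + 16 ≈ 40016.0 mm; DoF = Df − Dn = 6373.9 − 4836.9 ≈ 1537.0 mm.
Ratio = 1537.0 / 874.50 ≈ 1.76.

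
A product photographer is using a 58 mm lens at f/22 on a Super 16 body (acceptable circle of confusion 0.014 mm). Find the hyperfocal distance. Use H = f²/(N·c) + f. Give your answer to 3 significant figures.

Hyperfocal distance H = f²/(N·c) + f = 58²/(22 × 0.014) + 58 = 3364/0.308 + 58 ≈ 10980.1 mm ≈ 11.0 m.

11.0 m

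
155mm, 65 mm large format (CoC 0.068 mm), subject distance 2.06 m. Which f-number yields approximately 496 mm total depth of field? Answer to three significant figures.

Write h = H − f = f²/(N·c). The thin-lens limits are Dn = s·h/(h + (s−f)) and Df = s·h/(h − (s−f)), so DoF = Df − Dn = 2·s·(s−f)·h / (h² − (s−f)²).
That is a quadratic in h: DoF·h² − 2·s·(s−f)·h − DoF·(s−f)² = 0 ⇒ h = (s−f)·(s + √(s² + DoF²)) / DoF = 1905 × (2060 + √(2060² + 496²)) / 496 = 1905 × (2060 + 2118.87) / 496 ≈ 16050 mm.
Then N = f²/(c·h) = 155² / (0.068 × 16050) = 24025 / 1091.4 ≈ 22.

f/22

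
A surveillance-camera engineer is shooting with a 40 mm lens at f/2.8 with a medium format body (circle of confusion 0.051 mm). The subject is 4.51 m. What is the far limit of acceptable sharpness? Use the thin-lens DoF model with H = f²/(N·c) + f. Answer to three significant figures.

Hyperfocal distance H = f²/(N·c) + f = 40²/(2.8 × 0.051) + 40 = 1600/0.1428 + 40 ≈ 11244.5 mm ≈ 11.24 m.
Far limit Df = s·(H − f)/(H − s) = 4510 × (11244.5 − 40) / (11244.5 − 4510) = 4510 × 11204.5 / 6734.5 ≈ 7503.5 mm ≈ 7.50 m.

7.50 m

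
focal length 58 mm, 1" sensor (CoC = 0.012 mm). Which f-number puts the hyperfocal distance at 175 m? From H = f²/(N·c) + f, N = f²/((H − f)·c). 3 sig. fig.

Rearrange H = f²/(N·c) + f for N: N = f² / ((H − f)·c).
N = 58² / ((175000 − 58) × 0.012) = 3364 / 2099 ≈ 1.60.

f/1.60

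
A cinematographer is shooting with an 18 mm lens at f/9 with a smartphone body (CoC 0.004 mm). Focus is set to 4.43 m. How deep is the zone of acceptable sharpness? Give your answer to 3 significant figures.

5.72 m

Hyperfocal distance H = f²/(N·c) + f = 18²/(9 × 0.004) + 18 = 324/0.036 + 18 ≈ 9018.0 mm ≈ 9.018 m.
Near limit Dn = s·(H − f)/(H + s − 2f) = 4430 × (9018.0 − 18) / (9018.0 + 4430 − 2 × 18) = 4430 × 9000.0 / 13412.0 ≈ 2972.7 mm.
Far limit Df = s·(H − f)/(H − s) = 4430 × (9018.0 − 18) / (9018.0 − 4430) = 4430 × 9000.0 / 4588.0 ≈ 8690.1 mm.
Depth of field = Df − Dn = 8690.1 − 2972.7 ≈ 5717.4 mm ≈ 5.72 m.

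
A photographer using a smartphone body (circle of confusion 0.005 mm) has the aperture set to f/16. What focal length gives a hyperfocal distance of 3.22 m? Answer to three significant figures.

From H = f²/(N·c) + f, with f ≪ H: f ≈ √(H·N·c) = √(3220 × 16 × 0.005) = √257.60 ≈ 16.05 mm.
Exact: f² + N·c·f − N·c·H = 0 ⇒ f = (−N·c + √((N·c)² + 4·N·c·H))/2 = (−0.08 + √1030.4)/2 ≈ 16.010 mm ≈ 16.0 mm.

16.0 mm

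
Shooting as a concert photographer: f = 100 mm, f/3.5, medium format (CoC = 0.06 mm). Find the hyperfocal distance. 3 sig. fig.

47.7 m

Hyperfocal distance H = f²/(N·c) + f = 100²/(3.5 × 0.06) + 100 = 10000/0.21 + 100 ≈ 47719.0 mm ≈ 47.7 m.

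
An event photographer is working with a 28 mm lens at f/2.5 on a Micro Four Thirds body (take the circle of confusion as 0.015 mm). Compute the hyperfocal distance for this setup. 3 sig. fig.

Hyperfocal distance H = f²/(N·c) + f = 28²/(2.5 × 0.015) + 28 = 784/0.0375 + 28 ≈ 20934.7 mm ≈ 20.9 m.

20.9 m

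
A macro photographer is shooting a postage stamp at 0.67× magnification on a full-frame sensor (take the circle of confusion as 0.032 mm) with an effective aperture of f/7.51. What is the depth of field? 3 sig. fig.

1.07 mm

At magnification m, DoF ≈ 2·N_eff·c/m² = 2 × 7.51 × 0.032 / 0.67² = 0.4806 / 0.4489 ≈ 1.07 mm.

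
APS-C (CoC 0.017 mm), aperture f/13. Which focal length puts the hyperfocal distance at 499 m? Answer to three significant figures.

From H = f²/(N·c) + f, with f ≪ H: f ≈ √(H·N·c) = √(499000 × 13 × 0.017) = √110279 ≈ 332.1 mm.
The +f correction barely moves this — solving exactly, f² + N·c·f − N·c·H = 0 ⇒ f = (−N·c + √((N·c)² + 4·N·c·H))/2 = (−0.221 + √441116)/2 ≈ 331.97 mm, so f ≈ 332 mm.

332 mm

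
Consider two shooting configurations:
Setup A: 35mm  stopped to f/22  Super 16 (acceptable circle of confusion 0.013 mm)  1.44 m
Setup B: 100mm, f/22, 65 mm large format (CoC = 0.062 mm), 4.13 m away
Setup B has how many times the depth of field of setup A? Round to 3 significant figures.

Setup A: H = 35²/(22×0.013) + 35 ≈ 4318.2 mm; DoF = Df − Dn = 2142.9 − 1084.3 ≈ 1058.6 mm.
Setup B: H = 100²/(22×0.062) + 100 ≈ 7431.4 mm; DoF = Df − Dn = 9171.5 − 2665.0 ≈ 6506.5 mm.
Ratio = 6506.5 / 1058.6 ≈ 6.15.

6.15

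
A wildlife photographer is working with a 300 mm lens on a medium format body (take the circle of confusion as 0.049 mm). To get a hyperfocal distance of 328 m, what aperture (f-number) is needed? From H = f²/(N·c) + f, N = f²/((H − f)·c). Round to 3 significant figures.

f/5.60

Rearrange H = f²/(N·c) + f for N: N = f² / ((H − f)·c).
N = 300² / ((328000 − 300) × 0.049) = 90000 / 16057 ≈ 5.60.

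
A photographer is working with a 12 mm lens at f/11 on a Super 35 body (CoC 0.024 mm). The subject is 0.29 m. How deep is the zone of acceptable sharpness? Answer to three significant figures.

399 mm

Hyperfocal distance H = f²/(N·c) + f = 12²/(11 × 0.024) + 12 = 144/0.264 + 12 ≈ 557.5 mm ≈ 0.557 m.
Near limit Dn = s·(H − f)/(H + s − 2f) = 290 × (557.5 − 12) / (557.5 + 290 − 2 × 12) = 290 × 545.5 / 823.5 ≈ 192.10 mm.
Far limit Df = s·(H − f)/(H − s) = 290 × (557.5 − 12) / (557.5 − 290) = 290 × 545.5 / 267.5 ≈ 591.43 mm.
Depth of field = Df − Dn = 591.43 − 192.10 ≈ 399.33 mm.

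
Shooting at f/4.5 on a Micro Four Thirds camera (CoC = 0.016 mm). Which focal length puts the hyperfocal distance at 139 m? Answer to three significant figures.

100 mm

From H = f²/(N·c) + f, with f ≪ H: f ≈ √(H·N·c) = √(139000 × 4.5 × 0.016) = √10008 ≈ 100.0 mm.
The +f correction barely moves this — solving exactly, f² + N·c·f − N·c·H = 0 ⇒ f = (−N·c + √((N·c)² + 4·N·c·H))/2 = (−0.072 + √40032)/2 ≈ 100.00 mm, so f ≈ 100 mm.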